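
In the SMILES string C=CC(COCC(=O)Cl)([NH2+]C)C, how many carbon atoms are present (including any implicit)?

The symbol for carbon appears 8 times in the SMILES. (Cl is a single chlorine, not C + l.)

8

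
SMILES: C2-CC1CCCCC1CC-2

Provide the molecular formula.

Heavy atoms from the SMILES: 10 C.
Implicit hydrogens by atom environment:
  8 × C: 2 H each → 16
  2 × C: 1 H each → 2
  Total hydrogens = 18.
Molecular formula: C10H18

C10H18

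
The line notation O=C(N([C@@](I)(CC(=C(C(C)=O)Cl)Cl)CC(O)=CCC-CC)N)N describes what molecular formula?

Heavy atoms from the SMILES: 14 C, 2 Cl, 1 I, 3 N, 3 O.
Implicit hydrogens by atom environment:
  6 × C: no H
  5 × C: 2 H each → 10
  2 × C: 3 H each → 6
  2 × Cl: no H
  2 × N: 2 H each → 4
  2 × O: no H
  1 × C: 1 H
  1 × I: no H
  1 × N: no H
  1 × O: 1 H
  Total hydrogens = 22.
Molecular formula: C14H22Cl2IN3O3

C14H22Cl2IN3O3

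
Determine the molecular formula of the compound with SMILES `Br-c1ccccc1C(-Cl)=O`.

Heavy atoms from the SMILES: 1 Br, 7 C, 1 Cl, 1 O.
Implicit hydrogens by atom environment:
  4 × C (aromatic): 1 H each → 4
  2 × C (aromatic): no H
  1 × Br: no H
  1 × C: no H
  1 × Cl: no H
  1 × O: no H
  Total hydrogens = 4.
Molecular formula: C7H4BrClO

C7H4BrClO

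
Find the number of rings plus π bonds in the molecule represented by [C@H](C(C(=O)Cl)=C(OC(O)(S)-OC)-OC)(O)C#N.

Molecular formula from the SMILES: C8H10ClNO6S.
DoU = (2C + 2 + N − H − X)/2 = (2·8 + 2 + 1 − 10 − 1)/2 = 8/2 = 4.
(Structurally: 0 ring(s) + 4 π bond(s) = 4.)

4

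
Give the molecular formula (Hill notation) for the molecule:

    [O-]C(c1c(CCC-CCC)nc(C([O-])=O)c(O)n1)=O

Heavy atoms from the SMILES: 12 C, 2 N, 5 O.
Implicit hydrogens by atom environment:
  5 × C: 2 H each → 10
  4 × C (aromatic): no H
  2 × C: no H
  2 × N (aromatic): no H
  2 × O: no H
  2 × O (charge -1): no H
  1 × C: 3 H
  1 × O: 1 H
  Total hydrogens = 14.
Net charge -2.
Molecular formula: [C12H14N2O5]2-

[C12H14N2O5]2-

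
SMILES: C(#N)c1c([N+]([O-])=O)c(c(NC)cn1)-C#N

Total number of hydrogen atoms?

Hydrogens are implicit in SMILES; fill each atom to its normal valence:
  4 × C (aromatic): no H
  2 × C: no H
  2 × N: no H
  1 × C: 3 H
  1 × C (aromatic): 1 H
  1 × N: 1 H
  1 × N (aromatic): no H
  1 × N (charge +1): no H
  1 × O: no H
  1 × O (charge -1): no H
  Total hydrogens = 5.

5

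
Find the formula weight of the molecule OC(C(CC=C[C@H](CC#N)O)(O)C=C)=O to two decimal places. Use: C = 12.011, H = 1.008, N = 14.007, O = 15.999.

211.22

Molecular formula: C10H13NO4.
M = 10×12.011 + 13×1.008 + 1×14.007 + 4×15.999 = 211.22 g/mol.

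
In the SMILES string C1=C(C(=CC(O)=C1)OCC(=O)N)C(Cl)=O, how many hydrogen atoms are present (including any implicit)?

Hydrogens are implicit in SMILES; fill each atom to its normal valence:
  3 × C (aromatic): 1 H each → 3
  3 × C (aromatic): no H
  3 × O: no H
  2 × C: no H
  1 × C: 2 H
  1 × Cl: no H
  1 × N: 2 H
  1 × O: 1 H
  Total hydrogens = 8.

8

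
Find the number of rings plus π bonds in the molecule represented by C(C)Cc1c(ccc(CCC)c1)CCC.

4

Molecular formula from the SMILES: C15H24.
DoU = (2C + 2 + N − H − X)/2 = (2·15 + 2 + 0 − 24 − 0)/2 = 8/2 = 4.
(Structurally: 1 ring(s) + 3 π bond(s) = 4.)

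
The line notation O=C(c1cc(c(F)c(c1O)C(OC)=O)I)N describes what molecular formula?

C9H7FINO4

Heavy atoms from the SMILES: 9 C, 1 F, 1 I, 1 N, 4 O.
Implicit hydrogens by atom environment:
  5 × C (aromatic): no H
  3 × O: no H
  2 × C: no H
  1 × C: 3 H
  1 × C (aromatic): 1 H
  1 × F: no H
  1 × I: no H
  1 × N: 2 H
  1 × O: 1 H
  Total hydrogens = 7.
Molecular formula: C9H7FINO4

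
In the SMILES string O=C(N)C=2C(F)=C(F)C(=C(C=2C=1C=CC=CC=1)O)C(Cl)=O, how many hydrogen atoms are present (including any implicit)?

8

Hydrogens are implicit in SMILES; fill each atom to its normal valence:
  7 × C (aromatic): no H
  5 × C (aromatic): 1 H each → 5
  2 × C: no H
  2 × F: no H
  2 × O: no H
  1 × Cl: no H
  1 × N: 2 H
  1 × O: 1 H
  Total hydrogens = 8.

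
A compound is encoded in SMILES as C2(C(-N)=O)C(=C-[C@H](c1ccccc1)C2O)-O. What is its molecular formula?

C12H13NO3

Heavy atoms from the SMILES: 12 C, 1 N, 3 O.
Implicit hydrogens by atom environment:
  5 × C (aromatic): 1 H each → 5
  4 × C: 1 H each → 4
  2 × C: no H
  2 × O: 1 H each → 2
  1 × C (aromatic): no H
  1 × N: 2 H
  1 × O: no H
  Total hydrogens = 13.
Molecular formula: C12H13NO3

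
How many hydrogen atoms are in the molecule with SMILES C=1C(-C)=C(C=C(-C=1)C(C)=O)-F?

9

Hydrogens are implicit in SMILES; fill each atom to its normal valence:
  3 × C (aromatic): 1 H each → 3
  3 × C (aromatic): no H
  2 × C: 3 H each → 6
  1 × C: no H
  1 × F: no H
  1 × O: no H
  Total hydrogens = 9.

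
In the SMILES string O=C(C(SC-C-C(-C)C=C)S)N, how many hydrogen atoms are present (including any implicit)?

Hydrogens are implicit in SMILES; fill each atom to its normal valence:
  3 × C: 2 H each → 6
  3 × C: 1 H each → 3
  1 × C: 3 H
  1 × C: no H
  1 × N: 2 H
  1 × O: no H
  1 × S: 1 H
  1 × S: no H
  Total hydrogens = 15.

15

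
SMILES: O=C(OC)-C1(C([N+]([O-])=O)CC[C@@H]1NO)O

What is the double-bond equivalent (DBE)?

3

Molecular formula from the SMILES: C7H12N2O6.
DoU = (2C + 2 + N − H − X)/2 = (2·7 + 2 + 2 − 12 − 0)/2 = 6/2 = 3.
(Structurally: 1 ring(s) + 2 π bond(s) = 3.)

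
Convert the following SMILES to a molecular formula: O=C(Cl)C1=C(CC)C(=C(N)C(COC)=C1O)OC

C12H16ClNO4

Heavy atoms from the SMILES: 12 C, 1 Cl, 1 N, 4 O.
Implicit hydrogens by atom environment:
  6 × C (aromatic): no H
  3 × C: 3 H each → 9
  3 × O: no H
  2 × C: 2 H each → 4
  1 × C: no H
  1 × Cl: no H
  1 × N: 2 H
  1 × O: 1 H
  Total hydrogens = 16.
Molecular formula: C12H16ClNO4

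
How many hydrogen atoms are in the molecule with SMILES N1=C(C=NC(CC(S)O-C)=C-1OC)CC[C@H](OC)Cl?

Hydrogens are implicit in SMILES; fill each atom to its normal valence:
  3 × C: 3 H each → 9
  3 × C: 2 H each → 6
  3 × C (aromatic): no H
  3 × O: no H
  2 × C: 1 H each → 2
  2 × N (aromatic): no H
  1 × C (aromatic): 1 H
  1 × Cl: no H
  1 × S: 1 H
  Total hydrogens = 19.

19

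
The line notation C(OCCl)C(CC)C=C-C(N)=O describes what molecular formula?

C8H14ClNO2

Heavy atoms from the SMILES: 8 C, 1 Cl, 1 N, 2 O.
Implicit hydrogens by atom environment:
  3 × C: 2 H each → 6
  3 × C: 1 H each → 3
  2 × O: no H
  1 × C: 3 H
  1 × C: no H
  1 × Cl: no H
  1 × N: 2 H
  Total hydrogens = 14.
Molecular formula: C8H14ClNO2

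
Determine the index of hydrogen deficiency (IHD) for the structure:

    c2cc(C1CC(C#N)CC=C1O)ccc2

8

Molecular formula from the SMILES: C13H13NO.
DoU = (2C + 2 + N − H − X)/2 = (2·13 + 2 + 1 − 13 − 0)/2 = 16/2 = 8.
(Structurally: 2 ring(s) + 6 π bond(s) = 8.)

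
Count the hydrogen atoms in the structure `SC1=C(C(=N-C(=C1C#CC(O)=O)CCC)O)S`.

Hydrogens are implicit in SMILES; fill each atom to its normal valence:
  5 × C (aromatic): no H
  3 × C: no H
  2 × C: 2 H each → 4
  2 × O: 1 H each → 2
  2 × S: 1 H each → 2
  1 × C: 3 H
  1 × N (aromatic): no H
  1 × O: no H
  Total hydrogens = 11.

11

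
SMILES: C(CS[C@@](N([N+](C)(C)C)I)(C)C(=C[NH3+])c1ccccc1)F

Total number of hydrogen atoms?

Hydrogens are implicit in SMILES; fill each atom to its normal valence:
  5 × C (aromatic): 1 H each → 5
  4 × C: 3 H each → 12
  2 × C: 2 H each → 4
  2 × C: no H
  1 × C: 1 H
  1 × C (aromatic): no H
  1 × F: no H
  1 × I: no H
  1 × N (charge +1): 3 H
  1 × N: no H
  1 × N (charge +1): no H
  1 × S: no H
  Total hydrogens = 25.

25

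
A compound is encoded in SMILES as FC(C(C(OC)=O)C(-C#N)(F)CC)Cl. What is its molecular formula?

Heavy atoms from the SMILES: 8 C, 1 Cl, 2 F, 1 N, 2 O.
Implicit hydrogens by atom environment:
  3 × C: no H
  2 × C: 3 H each → 6
  2 × C: 1 H each → 2
  2 × F: no H
  2 × O: no H
  1 × C: 2 H
  1 × Cl: no H
  1 × N: no H
  Total hydrogens = 10.
Molecular formula: C8H10ClF2NO2

C8H10ClF2NO2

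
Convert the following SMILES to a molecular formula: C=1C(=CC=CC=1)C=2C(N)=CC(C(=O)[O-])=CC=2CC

Heavy atoms from the SMILES: 15 C, 1 N, 2 O.
Implicit hydrogens by atom environment:
  7 × C (aromatic): 1 H each → 7
  5 × C (aromatic): no H
  1 × C: 3 H
  1 × C: 2 H
  1 × C: no H
  1 × N: 2 H
  1 × O: no H
  1 × O (charge -1): no H
  Total hydrogens = 14.
Net charge -1.
Molecular formula: C15H14NO2-

C15H14NO2-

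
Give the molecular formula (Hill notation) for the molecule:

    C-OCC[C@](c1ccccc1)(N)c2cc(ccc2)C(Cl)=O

Heavy atoms from the SMILES: 17 C, 1 Cl, 1 N, 2 O.
Implicit hydrogens by atom environment:
  9 × C (aromatic): 1 H each → 9
  3 × C (aromatic): no H
  2 × C: 2 H each → 4
  2 × C: no H
  2 × O: no H
  1 × C: 3 H
  1 × Cl: no H
  1 × N: 2 H
  Total hydrogens = 18.
Molecular formula: C17H18ClNO2

C17H18ClNO2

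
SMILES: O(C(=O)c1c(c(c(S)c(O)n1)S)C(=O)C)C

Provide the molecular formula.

C9H9NO4S2

Heavy atoms from the SMILES: 9 C, 1 N, 4 O, 2 S.
Implicit hydrogens by atom environment:
  5 × C (aromatic): no H
  3 × O: no H
  2 × C: 3 H each → 6
  2 × C: no H
  2 × S: 1 H each → 2
  1 × N (aromatic): no H
  1 × O: 1 H
  Total hydrogens = 9.
Molecular formula: C9H9NO4S2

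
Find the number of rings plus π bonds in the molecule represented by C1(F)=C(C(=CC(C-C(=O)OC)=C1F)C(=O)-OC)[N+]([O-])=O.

Molecular formula from the SMILES: C11H9F2NO6.
DoU = (2C + 2 + N − H − X)/2 = (2·11 + 2 + 1 − 9 − 2)/2 = 14/2 = 7.
(Structurally: 1 ring(s) + 6 π bond(s) = 7.)

7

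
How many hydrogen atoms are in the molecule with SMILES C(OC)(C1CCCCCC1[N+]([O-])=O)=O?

Hydrogens are implicit in SMILES; fill each atom to its normal valence:
  5 × C: 2 H each → 10
  3 × O: no H
  2 × C: 1 H each → 2
  1 × C: 3 H
  1 × C: no H
  1 × N (charge +1): no H
  1 × O (charge -1): no H
  Total hydrogens = 15.

15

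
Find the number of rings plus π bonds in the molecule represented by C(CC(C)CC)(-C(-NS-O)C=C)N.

Molecular formula from the SMILES: C9H20N2OS.
DoU = (2C + 2 + N − H − X)/2 = (2·9 + 2 + 2 − 20 − 0)/2 = 2/2 = 1.
(Structurally: 0 ring(s) + 1 π bond(s) = 1.)

1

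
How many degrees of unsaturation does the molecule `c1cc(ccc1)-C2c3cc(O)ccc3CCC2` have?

9

Molecular formula from the SMILES: C16H16O.
DoU = (2C + 2 + N − H − X)/2 = (2·16 + 2 + 0 − 16 − 0)/2 = 18/2 = 9.
(Structurally: 3 ring(s) + 6 π bond(s) = 9.)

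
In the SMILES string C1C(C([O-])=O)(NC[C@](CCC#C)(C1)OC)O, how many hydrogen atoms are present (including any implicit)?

Hydrogens are implicit in SMILES; fill each atom to its normal valence:
  5 × C: 2 H each → 10
  4 × C: no H
  2 × O: no H
  1 × C: 3 H
  1 × C: 1 H
  1 × N: 1 H
  1 × O: 1 H
  1 × O (charge -1): no H
  Total hydrogens = 16.

16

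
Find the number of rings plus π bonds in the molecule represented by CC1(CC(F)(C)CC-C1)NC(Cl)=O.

Molecular formula from the SMILES: C9H15ClFNO.
DoU = (2C + 2 + N − H − X)/2 = (2·9 + 2 + 1 − 15 − 2)/2 = 4/2 = 2.
(Structurally: 1 ring(s) + 1 π bond(s) = 2.)

2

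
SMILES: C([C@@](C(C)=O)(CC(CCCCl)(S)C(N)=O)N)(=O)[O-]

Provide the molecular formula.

Heavy atoms from the SMILES: 10 C, 1 Cl, 2 N, 4 O, 1 S.
Implicit hydrogens by atom environment:
  5 × C: no H
  4 × C: 2 H each → 8
  3 × O: no H
  2 × N: 2 H each → 4
  1 × C: 3 H
  1 × Cl: no H
  1 × O (charge -1): no H
  1 × S: 1 H
  Total hydrogens = 16.
Net charge -1.
Molecular formula: C10H16ClN2O4S-

C10H16ClN2O4S-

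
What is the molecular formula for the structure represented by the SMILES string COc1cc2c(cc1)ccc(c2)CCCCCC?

C17H22O

Heavy atoms from the SMILES: 17 C, 1 O.
Implicit hydrogens by atom environment:
  6 × C (aromatic): 1 H each → 6
  5 × C: 2 H each → 10
  4 × C (aromatic): no H
  2 × C: 3 H each → 6
  1 × O: no H
  Total hydrogens = 22.
Molecular formula: C17H22O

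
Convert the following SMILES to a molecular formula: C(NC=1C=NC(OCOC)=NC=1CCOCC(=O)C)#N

Heavy atoms from the SMILES: 12 C, 4 N, 4 O.
Implicit hydrogens by atom environment:
  4 × C: 2 H each → 8
  4 × O: no H
  3 × C (aromatic): no H
  2 × C: 3 H each → 6
  2 × C: no H
  2 × N (aromatic): no H
  1 × C (aromatic): 1 H
  1 × N: 1 H
  1 × N: no H
  Total hydrogens = 16.
Molecular formula: C12H16N4O4

C12H16N4O4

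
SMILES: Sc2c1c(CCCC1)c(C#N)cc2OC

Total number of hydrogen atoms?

13

Hydrogens are implicit in SMILES; fill each atom to its normal valence:
  5 × C (aromatic): no H
  4 × C: 2 H each → 8
  1 × C: 3 H
  1 × C (aromatic): 1 H
  1 × C: no H
  1 × N: no H
  1 × O: no H
  1 × S: 1 H
  Total hydrogens = 13.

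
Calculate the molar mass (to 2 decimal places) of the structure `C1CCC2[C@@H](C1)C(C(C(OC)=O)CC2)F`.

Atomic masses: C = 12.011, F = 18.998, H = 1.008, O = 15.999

214.28

Molecular formula: C12H19FO2.
M = 12×12.011 + 1×18.998 + 19×1.008 + 2×15.999 = 214.28 g/mol.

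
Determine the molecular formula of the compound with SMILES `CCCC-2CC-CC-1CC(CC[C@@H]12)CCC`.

Heavy atoms from the SMILES: 16 C.
Implicit hydrogens by atom environment:
  10 × C: 2 H each → 20
  4 × C: 1 H each → 4
  2 × C: 3 H each → 6
  Total hydrogens = 30.
Molecular formula: C16H30

C16H30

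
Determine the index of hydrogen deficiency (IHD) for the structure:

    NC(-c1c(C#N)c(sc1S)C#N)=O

Molecular formula from the SMILES: C7H3N3OS2.
DoU = (2C + 2 + N − H − X)/2 = (2·7 + 2 + 3 − 3 − 0)/2 = 16/2 = 8.
(Structurally: 1 ring(s) + 7 π bond(s) = 8.)

8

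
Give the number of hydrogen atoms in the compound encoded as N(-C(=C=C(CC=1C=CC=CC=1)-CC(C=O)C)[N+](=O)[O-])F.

Hydrogens are implicit in SMILES; fill each atom to its normal valence:
  5 × C (aromatic): 1 H each → 5
  3 × C: no H
  2 × C: 2 H each → 4
  2 × C: 1 H each → 2
  2 × O: no H
  1 × C: 3 H
  1 × C (aromatic): no H
  1 × F: no H
  1 × N: 1 H
  1 × N (charge +1): no H
  1 × O (charge -1): no H
  Total hydrogens = 15.

15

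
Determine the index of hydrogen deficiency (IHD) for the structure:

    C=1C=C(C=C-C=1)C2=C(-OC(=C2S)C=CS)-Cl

8

Molecular formula from the SMILES: C12H9ClOS2.
DoU = (2C + 2 + N − H − X)/2 = (2·12 + 2 + 0 − 9 − 1)/2 = 16/2 = 8.
(Structurally: 2 ring(s) + 6 π bond(s) = 8.)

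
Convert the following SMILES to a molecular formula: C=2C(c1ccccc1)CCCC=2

Heavy atoms from the SMILES: 12 C.
Implicit hydrogens by atom environment:
  5 × C (aromatic): 1 H each → 5
  3 × C: 2 H each → 6
  3 × C: 1 H each → 3
  1 × C (aromatic): no H
  Total hydrogens = 14.
Molecular formula: C12H14

C12H14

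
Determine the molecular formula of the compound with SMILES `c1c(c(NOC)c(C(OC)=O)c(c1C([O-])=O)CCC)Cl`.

Heavy atoms from the SMILES: 13 C, 1 Cl, 1 N, 5 O.
Implicit hydrogens by atom environment:
  5 × C (aromatic): no H
  4 × O: no H
  3 × C: 3 H each → 9
  2 × C: 2 H each → 4
  2 × C: no H
  1 × C (aromatic): 1 H
  1 × Cl: no H
  1 × N: 1 H
  1 × O (charge -1): no H
  Total hydrogens = 15.
Net charge -1.
Molecular formula: C13H15ClNO5-

C13H15ClNO5-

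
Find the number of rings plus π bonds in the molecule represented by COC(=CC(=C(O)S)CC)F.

2

Molecular formula from the SMILES: C7H11FO2S.
DoU = (2C + 2 + N − H − X)/2 = (2·7 + 2 + 0 − 11 − 1)/2 = 4/2 = 2.
(Structurally: 0 ring(s) + 2 π bond(s) = 2.)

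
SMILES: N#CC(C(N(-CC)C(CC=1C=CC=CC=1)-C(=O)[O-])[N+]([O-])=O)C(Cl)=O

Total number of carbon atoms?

The symbol for carbon appears 15 times in the SMILES. (Cl is a single chlorine, not C + l.)

15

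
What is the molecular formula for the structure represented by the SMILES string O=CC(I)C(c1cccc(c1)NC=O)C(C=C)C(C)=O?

Heavy atoms from the SMILES: 15 C, 1 I, 1 N, 3 O.
Implicit hydrogens by atom environment:
  6 × C: 1 H each → 6
  4 × C (aromatic): 1 H each → 4
  3 × O: no H
  2 × C (aromatic): no H
  1 × C: 3 H
  1 × C: 2 H
  1 × C: no H
  1 × I: no H
  1 × N: 1 H
  Total hydrogens = 16.
Molecular formula: C15H16INO3

C15H16INO3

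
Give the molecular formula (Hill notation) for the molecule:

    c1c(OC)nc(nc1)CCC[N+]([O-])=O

C8H11N3O3

Heavy atoms from the SMILES: 8 C, 3 N, 3 O.
Implicit hydrogens by atom environment:
  3 × C: 2 H each → 6
  2 × C (aromatic): 1 H each → 2
  2 × C (aromatic): no H
  2 × N (aromatic): no H
  2 × O: no H
  1 × C: 3 H
  1 × N (charge +1): no H
  1 × O (charge -1): no H
  Total hydrogens = 11.
Molecular formula: C8H11N3O3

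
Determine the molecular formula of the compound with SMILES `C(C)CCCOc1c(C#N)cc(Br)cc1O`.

Heavy atoms from the SMILES: 1 Br, 12 C, 1 N, 2 O.
Implicit hydrogens by atom environment:
  4 × C: 2 H each → 8
  4 × C (aromatic): no H
  2 × C (aromatic): 1 H each → 2
  1 × Br: no H
  1 × C: 3 H
  1 × C: no H
  1 × N: no H
  1 × O: 1 H
  1 × O: no H
  Total hydrogens = 14.
Molecular formula: C12H14BrNO2

C12H14BrNO2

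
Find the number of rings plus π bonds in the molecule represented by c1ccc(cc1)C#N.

6

Molecular formula from the SMILES: C7H5N.
DoU = (2C + 2 + N − H − X)/2 = (2·7 + 2 + 1 − 5 − 0)/2 = 12/2 = 6.
(Structurally: 1 ring(s) + 5 π bond(s) = 6.)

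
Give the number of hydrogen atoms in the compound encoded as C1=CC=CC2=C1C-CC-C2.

12

Hydrogens are implicit in SMILES; fill each atom to its normal valence:
  4 × C: 2 H each → 8
  4 × C (aromatic): 1 H each → 4
  2 × C (aromatic): no H
  Total hydrogens = 12.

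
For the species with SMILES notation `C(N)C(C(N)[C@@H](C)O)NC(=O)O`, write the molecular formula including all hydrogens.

C6H15N3O3

Heavy atoms from the SMILES: 6 C, 3 N, 3 O.
Implicit hydrogens by atom environment:
  3 × C: 1 H each → 3
  2 × N: 2 H each → 4
  2 × O: 1 H each → 2
  1 × C: 3 H
  1 × C: 2 H
  1 × C: no H
  1 × N: 1 H
  1 × O: no H
  Total hydrogens = 15.
Molecular formula: C6H15N3O3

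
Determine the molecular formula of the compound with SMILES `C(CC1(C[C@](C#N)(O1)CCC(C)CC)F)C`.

C13H22FNO

Heavy atoms from the SMILES: 13 C, 1 F, 1 N, 1 O.
Implicit hydrogens by atom environment:
  6 × C: 2 H each → 12
  3 × C: 3 H each → 9
  3 × C: no H
  1 × C: 1 H
  1 × F: no H
  1 × N: no H
  1 × O: no H
  Total hydrogens = 22.
Molecular formula: C13H22FNO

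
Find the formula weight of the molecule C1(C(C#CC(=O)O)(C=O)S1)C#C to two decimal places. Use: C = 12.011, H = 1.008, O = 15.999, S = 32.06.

Molecular formula: C8H4O3S.
M = 8×12.011 + 4×1.008 + 3×15.999 + 1×32.06 = 180.18 g/mol.

180.18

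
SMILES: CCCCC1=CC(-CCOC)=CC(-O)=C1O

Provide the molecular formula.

Heavy atoms from the SMILES: 13 C, 3 O.
Implicit hydrogens by atom environment:
  5 × C: 2 H each → 10
  4 × C (aromatic): no H
  2 × C: 3 H each → 6
  2 × C (aromatic): 1 H each → 2
  2 × O: 1 H each → 2
  1 × O: no H
  Total hydrogens = 20.
Molecular formula: C13H20O3

C13H20O3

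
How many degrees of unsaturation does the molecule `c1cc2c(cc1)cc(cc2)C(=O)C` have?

Molecular formula from the SMILES: C12H10O.
DoU = (2C + 2 + N − H − X)/2 = (2·12 + 2 + 0 − 10 − 0)/2 = 16/2 = 8.
(Structurally: 2 ring(s) + 6 π bond(s) = 8.)

8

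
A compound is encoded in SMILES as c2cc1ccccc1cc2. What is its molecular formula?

C10H8

Heavy atoms from the SMILES: 10 C.
Implicit hydrogens by atom environment:
  8 × C (aromatic): 1 H each → 8
  2 × C (aromatic): no H
  Total hydrogens = 8.
Molecular formula: C10H8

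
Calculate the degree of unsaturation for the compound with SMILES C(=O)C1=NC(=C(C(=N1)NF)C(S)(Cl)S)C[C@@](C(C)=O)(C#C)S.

8

Molecular formula from the SMILES: C12H11ClFN3O2S3.
DoU = (2C + 2 + N − H − X)/2 = (2·12 + 2 + 3 − 11 − 2)/2 = 16/2 = 8.
(Structurally: 1 ring(s) + 7 π bond(s) = 8.)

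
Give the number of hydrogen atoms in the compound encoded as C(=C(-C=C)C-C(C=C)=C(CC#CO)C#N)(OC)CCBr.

Hydrogens are implicit in SMILES; fill each atom to its normal valence:
  7 × C: no H
  6 × C: 2 H each → 12
  2 × C: 1 H each → 2
  1 × Br: no H
  1 × C: 3 H
  1 × N: no H
  1 × O: 1 H
  1 × O: no H
  Total hydrogens = 18.

18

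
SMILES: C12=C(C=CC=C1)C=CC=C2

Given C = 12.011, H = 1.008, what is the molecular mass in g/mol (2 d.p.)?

128.17

Molecular formula: C10H8.
M = 10×12.011 + 8×1.008 = 128.17 g/mol.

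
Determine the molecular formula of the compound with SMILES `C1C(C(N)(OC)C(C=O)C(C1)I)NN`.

Heavy atoms from the SMILES: 8 C, 1 I, 3 N, 2 O.
Implicit hydrogens by atom environment:
  4 × C: 1 H each → 4
  2 × C: 2 H each → 4
  2 × N: 2 H each → 4
  2 × O: no H
  1 × C: 3 H
  1 × C: no H
  1 × I: no H
  1 × N: 1 H
  Total hydrogens = 16.
Molecular formula: C8H16IN3O2

C8H16IN3O2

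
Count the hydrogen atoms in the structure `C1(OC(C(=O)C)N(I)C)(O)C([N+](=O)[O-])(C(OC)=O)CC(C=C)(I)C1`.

18

Hydrogens are implicit in SMILES; fill each atom to its normal valence:
  5 × C: no H
  5 × O: no H
  3 × C: 3 H each → 9
  3 × C: 2 H each → 6
  2 × C: 1 H each → 2
  2 × I: no H
  1 × N (charge +1): no H
  1 × N: no H
  1 × O: 1 H
  1 × O (charge -1): no H
  Total hydrogens = 18.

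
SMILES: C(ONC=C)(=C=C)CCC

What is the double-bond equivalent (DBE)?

Molecular formula from the SMILES: C8H13NO.
DoU = (2C + 2 + N − H − X)/2 = (2·8 + 2 + 1 − 13 − 0)/2 = 6/2 = 3.
(Structurally: 0 ring(s) + 3 π bond(s) = 3.)

3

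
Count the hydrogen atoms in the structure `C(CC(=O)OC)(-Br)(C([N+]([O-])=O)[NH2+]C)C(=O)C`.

14

Hydrogens are implicit in SMILES; fill each atom to its normal valence:
  4 × O: no H
  3 × C: 3 H each → 9
  3 × C: no H
  1 × Br: no H
  1 × C: 2 H
  1 × C: 1 H
  1 × N (charge +1): 2 H
  1 × N (charge +1): no H
  1 × O (charge -1): no H
  Total hydrogens = 14.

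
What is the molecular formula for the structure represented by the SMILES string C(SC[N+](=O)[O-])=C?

Heavy atoms from the SMILES: 3 C, 1 N, 2 O, 1 S.
Implicit hydrogens by atom environment:
  2 × C: 2 H each → 4
  1 × C: 1 H
  1 × N (charge +1): no H
  1 × O: no H
  1 × O (charge -1): no H
  1 × S: no H
  Total hydrogens = 5.
Molecular formula: C3H5NO2S

C3H5NO2S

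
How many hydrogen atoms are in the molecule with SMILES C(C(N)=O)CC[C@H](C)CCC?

19

Hydrogens are implicit in SMILES; fill each atom to its normal valence:
  5 × C: 2 H each → 10
  2 × C: 3 H each → 6
  1 × C: 1 H
  1 × C: no H
  1 × N: 2 H
  1 × O: no H
  Total hydrogens = 19.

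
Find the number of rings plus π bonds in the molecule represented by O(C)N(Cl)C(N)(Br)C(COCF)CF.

0

Molecular formula from the SMILES: C6H12BrClF2N2O2.
DoU = (2C + 2 + N − H − X)/2 = (2·6 + 2 + 2 − 12 − 4)/2 = 0/2 = 0.
(Structurally: 0 ring(s) + 0 π bond(s) = 0.)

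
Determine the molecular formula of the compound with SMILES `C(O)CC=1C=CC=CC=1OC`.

Heavy atoms from the SMILES: 9 C, 2 O.
Implicit hydrogens by atom environment:
  4 × C (aromatic): 1 H each → 4
  2 × C: 2 H each → 4
  2 × C (aromatic): no H
  1 × C: 3 H
  1 × O: 1 H
  1 × O: no H
  Total hydrogens = 12.
Molecular formula: C9H12O2

C9H12O2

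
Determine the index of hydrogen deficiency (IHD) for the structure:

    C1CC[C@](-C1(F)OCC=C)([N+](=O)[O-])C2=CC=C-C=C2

Molecular formula from the SMILES: C14H16FNO3.
DoU = (2C + 2 + N − H − X)/2 = (2·14 + 2 + 1 − 16 − 1)/2 = 14/2 = 7.
(Structurally: 2 ring(s) + 5 π bond(s) = 7.)

7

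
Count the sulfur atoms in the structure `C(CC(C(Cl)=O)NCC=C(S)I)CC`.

The symbol for sulfur appears 1 time in the SMILES.

1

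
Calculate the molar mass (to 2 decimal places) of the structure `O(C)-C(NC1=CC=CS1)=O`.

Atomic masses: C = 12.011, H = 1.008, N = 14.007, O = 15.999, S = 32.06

Molecular formula: C6H7NO2S.
M = 6×12.011 + 7×1.008 + 1×14.007 + 2×15.999 + 1×32.06 = 157.19 g/mol.

157.19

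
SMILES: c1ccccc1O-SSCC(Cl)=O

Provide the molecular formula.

Heavy atoms from the SMILES: 8 C, 1 Cl, 2 O, 2 S.
Implicit hydrogens by atom environment:
  5 × C (aromatic): 1 H each → 5
  2 × O: no H
  2 × S: no H
  1 × C: 2 H
  1 × C (aromatic): no H
  1 × C: no H
  1 × Cl: no H
  Total hydrogens = 7.
Molecular formula: C8H7ClO2S2

C8H7ClO2S2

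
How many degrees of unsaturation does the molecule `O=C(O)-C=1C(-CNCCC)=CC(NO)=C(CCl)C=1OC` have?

Molecular formula from the SMILES: C13H19ClN2O4.
DoU = (2C + 2 + N − H − X)/2 = (2·13 + 2 + 2 − 19 − 1)/2 = 10/2 = 5.
(Structurally: 1 ring(s) + 4 π bond(s) = 5.)

5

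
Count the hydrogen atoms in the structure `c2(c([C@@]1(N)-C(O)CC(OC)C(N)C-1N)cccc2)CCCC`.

29

Hydrogens are implicit in SMILES; fill each atom to its normal valence:
  4 × C: 2 H each → 8
  4 × C: 1 H each → 4
  4 × C (aromatic): 1 H each → 4
  3 × N: 2 H each → 6
  2 × C: 3 H each → 6
  2 × C (aromatic): no H
  1 × C: no H
  1 × O: 1 H
  1 × O: no H
  Total hydrogens = 29.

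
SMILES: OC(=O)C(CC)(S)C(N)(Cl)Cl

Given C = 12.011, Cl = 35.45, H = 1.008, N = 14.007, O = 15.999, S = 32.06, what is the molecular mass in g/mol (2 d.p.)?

Molecular formula: C5H9Cl2NO2S.
M = 5×12.011 + 2×35.45 + 9×1.008 + 1×14.007 + 2×15.999 + 1×32.06 = 218.09 g/mol.

218.09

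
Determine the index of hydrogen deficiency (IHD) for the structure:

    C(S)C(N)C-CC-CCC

0

Molecular formula from the SMILES: C8H19NS.
DoU = (2C + 2 + N − H − X)/2 = (2·8 + 2 + 1 − 19 − 0)/2 = 0/2 = 0.
(Structurally: 0 ring(s) + 0 π bond(s) = 0.)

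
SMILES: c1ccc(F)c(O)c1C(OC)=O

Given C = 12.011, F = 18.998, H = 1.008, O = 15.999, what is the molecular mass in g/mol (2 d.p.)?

Molecular formula: C8H7FO3.
M = 8×12.011 + 1×18.998 + 7×1.008 + 3×15.999 = 170.14 g/mol.

170.14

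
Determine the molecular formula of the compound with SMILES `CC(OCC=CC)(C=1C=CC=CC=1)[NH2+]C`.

Heavy atoms from the SMILES: 13 C, 1 N, 1 O.
Implicit hydrogens by atom environment:
  5 × C (aromatic): 1 H each → 5
  3 × C: 3 H each → 9
  2 × C: 1 H each → 2
  1 × C: 2 H
  1 × C: no H
  1 × C (aromatic): no H
  1 × N (charge +1): 2 H
  1 × O: no H
  Total hydrogens = 20.
Net charge +1.
Molecular formula: C13H20NO+

C13H20NO+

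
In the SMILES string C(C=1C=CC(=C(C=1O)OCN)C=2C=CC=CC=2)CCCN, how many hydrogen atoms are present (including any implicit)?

Hydrogens are implicit in SMILES; fill each atom to its normal valence:
  7 × C (aromatic): 1 H each → 7
  5 × C: 2 H each → 10
  5 × C (aromatic): no H
  2 × N: 2 H each → 4
  1 × O: 1 H
  1 × O: no H
  Total hydrogens = 22.

22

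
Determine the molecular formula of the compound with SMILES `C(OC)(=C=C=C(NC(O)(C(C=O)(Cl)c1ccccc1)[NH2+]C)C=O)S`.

C16H18ClN2O4S+

Heavy atoms from the SMILES: 16 C, 1 Cl, 2 N, 4 O, 1 S.
Implicit hydrogens by atom environment:
  6 × C: no H
  5 × C (aromatic): 1 H each → 5
  3 × O: no H
  2 × C: 3 H each → 6
  2 × C: 1 H each → 2
  1 × C (aromatic): no H
  1 × Cl: no H
  1 × N (charge +1): 2 H
  1 × N: 1 H
  1 × O: 1 H
  1 × S: 1 H
  Total hydrogens = 18.
Net charge +1.
Molecular formula: C16H18ClN2O4S+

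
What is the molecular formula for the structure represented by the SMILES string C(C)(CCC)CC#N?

Heavy atoms from the SMILES: 7 C, 1 N.
Implicit hydrogens by atom environment:
  3 × C: 2 H each → 6
  2 × C: 3 H each → 6
  1 × C: 1 H
  1 × C: no H
  1 × N: no H
  Total hydrogens = 13.
Molecular formula: C7H13N

C7H13N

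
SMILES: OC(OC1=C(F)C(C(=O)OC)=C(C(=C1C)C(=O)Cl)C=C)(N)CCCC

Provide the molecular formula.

Heavy atoms from the SMILES: 17 C, 1 Cl, 1 F, 1 N, 5 O.
Implicit hydrogens by atom environment:
  6 × C (aromatic): no H
  4 × C: 2 H each → 8
  4 × O: no H
  3 × C: 3 H each → 9
  3 × C: no H
  1 × C: 1 H
  1 × Cl: no H
  1 × F: no H
  1 × N: 2 H
  1 × O: 1 H
  Total hydrogens = 21.
Molecular formula: C17H21ClFNO5

C17H21ClFNO5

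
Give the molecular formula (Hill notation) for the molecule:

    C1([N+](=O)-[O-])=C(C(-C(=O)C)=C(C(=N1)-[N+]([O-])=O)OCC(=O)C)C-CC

C13H15N3O7

Heavy atoms from the SMILES: 13 C, 3 N, 7 O.
Implicit hydrogens by atom environment:
  5 × C (aromatic): no H
  5 × O: no H
  3 × C: 3 H each → 9
  3 × C: 2 H each → 6
  2 × C: no H
  2 × N (charge +1): no H
  2 × O (charge -1): no H
  1 × N (aromatic): no H
  Total hydrogens = 15.
Molecular formula: C13H15N3O7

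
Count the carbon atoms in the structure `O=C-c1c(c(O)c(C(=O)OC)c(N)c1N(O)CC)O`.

The symbol for carbon appears 11 times in the SMILES. Lowercase c denotes aromatic carbon and counts toward C.

11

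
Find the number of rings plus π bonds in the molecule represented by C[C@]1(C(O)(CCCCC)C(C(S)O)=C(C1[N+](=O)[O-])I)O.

3

Molecular formula from the SMILES: C12H20INO5S.
DoU = (2C + 2 + N − H − X)/2 = (2·12 + 2 + 1 − 20 − 1)/2 = 6/2 = 3.
(Structurally: 1 ring(s) + 2 π bond(s) = 3.)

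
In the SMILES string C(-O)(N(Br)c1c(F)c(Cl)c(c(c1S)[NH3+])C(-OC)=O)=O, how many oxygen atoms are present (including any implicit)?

The symbol for oxygen appears 4 times in the SMILES.

4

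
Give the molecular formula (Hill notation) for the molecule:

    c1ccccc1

C6H6

Heavy atoms from the SMILES: 6 C.
Implicit hydrogens by atom environment:
  6 × C (aromatic): 1 H each → 6
  Total hydrogens = 6.
Molecular formula: C6H6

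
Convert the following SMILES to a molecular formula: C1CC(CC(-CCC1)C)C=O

Heavy atoms from the SMILES: 10 C, 1 O.
Implicit hydrogens by atom environment:
  6 × C: 2 H each → 12
  3 × C: 1 H each → 3
  1 × C: 3 H
  1 × O: no H
  Total hydrogens = 18.
Molecular formula: C10H18O

C10H18O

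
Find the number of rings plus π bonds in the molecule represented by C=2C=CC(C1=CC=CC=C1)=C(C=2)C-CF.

8

Molecular formula from the SMILES: C14H13F.
DoU = (2C + 2 + N − H − X)/2 = (2·14 + 2 + 0 − 13 − 1)/2 = 16/2 = 8.
(Structurally: 2 ring(s) + 6 π bond(s) = 8.)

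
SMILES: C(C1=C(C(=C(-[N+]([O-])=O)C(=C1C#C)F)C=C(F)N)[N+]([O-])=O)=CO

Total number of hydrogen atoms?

Hydrogens are implicit in SMILES; fill each atom to its normal valence:
  6 × C (aromatic): no H
  4 × C: 1 H each → 4
  2 × C: no H
  2 × F: no H
  2 × N (charge +1): no H
  2 × O: no H
  2 × O (charge -1): no H
  1 × N: 2 H
  1 × O: 1 H
  Total hydrogens = 7.

7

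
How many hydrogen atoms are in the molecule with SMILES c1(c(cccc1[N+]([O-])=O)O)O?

5

Hydrogens are implicit in SMILES; fill each atom to its normal valence:
  3 × C (aromatic): 1 H each → 3
  3 × C (aromatic): no H
  2 × O: 1 H each → 2
  1 × N (charge +1): no H
  1 × O: no H
  1 × O (charge -1): no H
  Total hydrogens = 5.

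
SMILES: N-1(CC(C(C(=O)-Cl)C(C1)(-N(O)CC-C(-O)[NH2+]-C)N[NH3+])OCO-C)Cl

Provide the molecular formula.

[C12H27Cl2N5O5]2+

Heavy atoms from the SMILES: 12 C, 2 Cl, 5 N, 5 O.
Implicit hydrogens by atom environment:
  5 × C: 2 H each → 10
  3 × C: 1 H each → 3
  3 × O: no H
  2 × C: 3 H each → 6
  2 × C: no H
  2 × Cl: no H
  2 × N: no H
  2 × O: 1 H each → 2
  1 × N (charge +1): 3 H
  1 × N (charge +1): 2 H
  1 × N: 1 H
  Total hydrogens = 27.
Net charge +2.
Molecular formula: [C12H27Cl2N5O5]2+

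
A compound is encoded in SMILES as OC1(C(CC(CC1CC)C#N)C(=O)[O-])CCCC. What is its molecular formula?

Heavy atoms from the SMILES: 14 C, 1 N, 3 O.
Implicit hydrogens by atom environment:
  6 × C: 2 H each → 12
  3 × C: 1 H each → 3
  3 × C: no H
  2 × C: 3 H each → 6
  1 × N: no H
  1 × O: 1 H
  1 × O: no H
  1 × O (charge -1): no H
  Total hydrogens = 22.
Net charge -1.
Molecular formula: C14H22NO3-

C14H22NO3-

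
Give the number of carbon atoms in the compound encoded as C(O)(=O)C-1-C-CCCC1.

7

The symbol for carbon appears 7 times in the SMILES.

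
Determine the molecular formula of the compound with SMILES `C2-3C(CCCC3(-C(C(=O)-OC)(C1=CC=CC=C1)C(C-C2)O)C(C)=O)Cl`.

Heavy atoms from the SMILES: 20 C, 1 Cl, 4 O.
Implicit hydrogens by atom environment:
  5 × C: 2 H each → 10
  5 × C (aromatic): 1 H each → 5
  4 × C: no H
  3 × C: 1 H each → 3
  3 × O: no H
  2 × C: 3 H each → 6
  1 × C (aromatic): no H
  1 × Cl: no H
  1 × O: 1 H
  Total hydrogens = 25.
Molecular formula: C20H25ClO4

C20H25ClO4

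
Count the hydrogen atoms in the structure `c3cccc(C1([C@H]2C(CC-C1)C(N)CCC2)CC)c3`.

27

Hydrogens are implicit in SMILES; fill each atom to its normal valence:
  7 × C: 2 H each → 14
  5 × C (aromatic): 1 H each → 5
  3 × C: 1 H each → 3
  1 × C: 3 H
  1 × C: no H
  1 × C (aromatic): no H
  1 × N: 2 H
  Total hydrogens = 27.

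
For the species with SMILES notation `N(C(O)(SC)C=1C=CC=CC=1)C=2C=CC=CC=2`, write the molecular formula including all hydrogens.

C14H15NOS

Heavy atoms from the SMILES: 14 C, 1 N, 1 O, 1 S.
Implicit hydrogens by atom environment:
  10 × C (aromatic): 1 H each → 10
  2 × C (aromatic): no H
  1 × C: 3 H
  1 × C: no H
  1 × N: 1 H
  1 × O: 1 H
  1 × S: no H
  Total hydrogens = 15.
Molecular formula: C14H15NOS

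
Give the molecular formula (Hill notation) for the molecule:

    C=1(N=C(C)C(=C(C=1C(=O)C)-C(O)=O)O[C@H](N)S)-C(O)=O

C11H12N2O6S

Heavy atoms from the SMILES: 11 C, 2 N, 6 O, 1 S.
Implicit hydrogens by atom environment:
  5 × C (aromatic): no H
  4 × O: no H
  3 × C: no H
  2 × C: 3 H each → 6
  2 × O: 1 H each → 2
  1 × C: 1 H
  1 × N: 2 H
  1 × N (aromatic): no H
  1 × S: 1 H
  Total hydrogens = 12.
Molecular formula: C11H12N2O6S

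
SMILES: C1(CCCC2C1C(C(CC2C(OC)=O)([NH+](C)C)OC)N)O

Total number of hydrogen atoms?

29

Hydrogens are implicit in SMILES; fill each atom to its normal valence:
  5 × C: 1 H each → 5
  4 × C: 3 H each → 12
  4 × C: 2 H each → 8
  3 × O: no H
  2 × C: no H
  1 × N: 2 H
  1 × N (charge +1): 1 H
  1 × O: 1 H
  Total hydrogens = 29.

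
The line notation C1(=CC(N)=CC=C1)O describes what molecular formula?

C6H7NO

Heavy atoms from the SMILES: 6 C, 1 N, 1 O.
Implicit hydrogens by atom environment:
  4 × C (aromatic): 1 H each → 4
  2 × C (aromatic): no H
  1 × N: 2 H
  1 × O: 1 H
  Total hydrogens = 7.
Molecular formula: C6H7NO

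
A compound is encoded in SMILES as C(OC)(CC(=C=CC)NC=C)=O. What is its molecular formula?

Heavy atoms from the SMILES: 9 C, 1 N, 2 O.
Implicit hydrogens by atom environment:
  3 × C: no H
  2 × C: 3 H each → 6
  2 × C: 2 H each → 4
  2 × C: 1 H each → 2
  2 × O: no H
  1 × N: 1 H
  Total hydrogens = 13.
Molecular formula: C9H13NO2

C9H13NO2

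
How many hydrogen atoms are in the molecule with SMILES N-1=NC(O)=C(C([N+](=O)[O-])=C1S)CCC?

Hydrogens are implicit in SMILES; fill each atom to its normal valence:
  4 × C (aromatic): no H
  2 × C: 2 H each → 4
  2 × N (aromatic): no H
  1 × C: 3 H
  1 × N (charge +1): no H
  1 × O: 1 H
  1 × O: no H
  1 × O (charge -1): no H
  1 × S: 1 H
  Total hydrogens = 9.

9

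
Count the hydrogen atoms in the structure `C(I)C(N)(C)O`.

8

Hydrogens are implicit in SMILES; fill each atom to its normal valence:
  1 × C: 3 H
  1 × C: 2 H
  1 × C: no H
  1 × I: no H
  1 × N: 2 H
  1 × O: 1 H
  Total hydrogens = 8.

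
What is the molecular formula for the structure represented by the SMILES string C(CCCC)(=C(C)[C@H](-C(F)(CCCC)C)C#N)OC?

C16H28FNO

Heavy atoms from the SMILES: 16 C, 1 F, 1 N, 1 O.
Implicit hydrogens by atom environment:
  6 × C: 2 H each → 12
  5 × C: 3 H each → 15
  4 × C: no H
  1 × C: 1 H
  1 × F: no H
  1 × N: no H
  1 × O: no H
  Total hydrogens = 28.
Molecular formula: C16H28FNO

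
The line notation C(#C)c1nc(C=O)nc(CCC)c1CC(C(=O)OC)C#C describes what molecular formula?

Heavy atoms from the SMILES: 16 C, 2 N, 3 O.
Implicit hydrogens by atom environment:
  4 × C: 1 H each → 4
  4 × C (aromatic): no H
  3 × C: 2 H each → 6
  3 × C: no H
  3 × O: no H
  2 × C: 3 H each → 6
  2 × N (aromatic): no H
  Total hydrogens = 16.
Molecular formula: C16H16N2O3

C16H16N2O3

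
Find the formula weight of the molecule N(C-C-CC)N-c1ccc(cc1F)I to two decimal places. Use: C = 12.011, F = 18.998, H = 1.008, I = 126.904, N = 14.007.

Molecular formula: C10H14FIN2.
M = 10×12.011 + 1×18.998 + 14×1.008 + 1×126.904 + 2×14.007 = 308.14 g/mol.

308.14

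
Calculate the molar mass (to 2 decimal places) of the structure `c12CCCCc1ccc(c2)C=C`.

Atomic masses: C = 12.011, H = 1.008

158.24

Molecular formula: C12H14.
M = 12×12.011 + 14×1.008 = 158.24 g/mol.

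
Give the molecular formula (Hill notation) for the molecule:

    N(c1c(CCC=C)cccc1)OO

C10H13NO2

Heavy atoms from the SMILES: 10 C, 1 N, 2 O.
Implicit hydrogens by atom environment:
  4 × C (aromatic): 1 H each → 4
  3 × C: 2 H each → 6
  2 × C (aromatic): no H
  1 × C: 1 H
  1 × N: 1 H
  1 × O: 1 H
  1 × O: no H
  Total hydrogens = 13.
Molecular formula: C10H13NO2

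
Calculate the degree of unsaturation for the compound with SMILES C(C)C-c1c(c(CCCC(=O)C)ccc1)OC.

Molecular formula from the SMILES: C15H22O2.
DoU = (2C + 2 + N − H − X)/2 = (2·15 + 2 + 0 − 22 − 0)/2 = 10/2 = 5.
(Structurally: 1 ring(s) + 4 π bond(s) = 5.)

5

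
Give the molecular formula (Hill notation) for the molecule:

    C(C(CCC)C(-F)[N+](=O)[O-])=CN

C7H13FN2O2

Heavy atoms from the SMILES: 7 C, 1 F, 2 N, 2 O.
Implicit hydrogens by atom environment:
  4 × C: 1 H each → 4
  2 × C: 2 H each → 4
  1 × C: 3 H
  1 × F: no H
  1 × N: 2 H
  1 × N (charge +1): no H
  1 × O: no H
  1 × O (charge -1): no H
  Total hydrogens = 13.
Molecular formula: C7H13FN2O2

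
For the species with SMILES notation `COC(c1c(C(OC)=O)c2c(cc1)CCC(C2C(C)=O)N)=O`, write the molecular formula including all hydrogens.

Heavy atoms from the SMILES: 16 C, 1 N, 5 O.
Implicit hydrogens by atom environment:
  5 × O: no H
  4 × C (aromatic): no H
  3 × C: 3 H each → 9
  3 × C: no H
  2 × C: 2 H each → 4
  2 × C (aromatic): 1 H each → 2
  2 × C: 1 H each → 2
  1 × N: 2 H
  Total hydrogens = 19.
Molecular formula: C16H19NO5

C16H19NO5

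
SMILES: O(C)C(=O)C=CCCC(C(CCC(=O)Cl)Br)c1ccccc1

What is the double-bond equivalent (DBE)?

Molecular formula from the SMILES: C17H20BrClO3.
DoU = (2C + 2 + N − H − X)/2 = (2·17 + 2 + 0 − 20 − 2)/2 = 14/2 = 7.
(Structurally: 1 ring(s) + 6 π bond(s) = 7.)

7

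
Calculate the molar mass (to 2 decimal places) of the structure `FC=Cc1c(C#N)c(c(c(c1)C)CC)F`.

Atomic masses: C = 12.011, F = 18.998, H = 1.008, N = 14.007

Molecular formula: C12H11F2N.
M = 12×12.011 + 2×18.998 + 11×1.008 + 1×14.007 = 207.22 g/mol.

207.22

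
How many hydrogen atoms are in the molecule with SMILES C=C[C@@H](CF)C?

9

Hydrogens are implicit in SMILES; fill each atom to its normal valence:
  2 × C: 2 H each → 4
  2 × C: 1 H each → 2
  1 × C: 3 H
  1 × F: no H
  Total hydrogens = 9.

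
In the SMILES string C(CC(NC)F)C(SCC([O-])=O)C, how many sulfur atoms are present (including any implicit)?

The symbol for sulfur appears 1 time in the SMILES.

1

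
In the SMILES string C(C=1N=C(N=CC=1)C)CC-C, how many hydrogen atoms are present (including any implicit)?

Hydrogens are implicit in SMILES; fill each atom to its normal valence:
  3 × C: 2 H each → 6
  2 × C: 3 H each → 6
  2 × C (aromatic): 1 H each → 2
  2 × C (aromatic): no H
  2 × N (aromatic): no H
  Total hydrogens = 14.

14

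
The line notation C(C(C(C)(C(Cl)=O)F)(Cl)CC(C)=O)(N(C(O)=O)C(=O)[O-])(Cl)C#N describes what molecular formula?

C11H9Cl3FN2O6-

Heavy atoms from the SMILES: 11 C, 3 Cl, 1 F, 2 N, 6 O.
Implicit hydrogens by atom environment:
  8 × C: no H
  4 × O: no H
  3 × Cl: no H
  2 × C: 3 H each → 6
  2 × N: no H
  1 × C: 2 H
  1 × F: no H
  1 × O: 1 H
  1 × O (charge -1): no H
  Total hydrogens = 9.
Net charge -1.
Molecular formula: C11H9Cl3FN2O6-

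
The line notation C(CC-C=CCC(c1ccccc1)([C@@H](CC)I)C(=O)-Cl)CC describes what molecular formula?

Heavy atoms from the SMILES: 19 C, 1 Cl, 1 I, 1 O.
Implicit hydrogens by atom environment:
  6 × C: 2 H each → 12
  5 × C (aromatic): 1 H each → 5
  3 × C: 1 H each → 3
  2 × C: 3 H each → 6
  2 × C: no H
  1 × C (aromatic): no H
  1 × Cl: no H
  1 × I: no H
  1 × O: no H
  Total hydrogens = 26.
Molecular formula: C19H26ClIO

C19H26ClIO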